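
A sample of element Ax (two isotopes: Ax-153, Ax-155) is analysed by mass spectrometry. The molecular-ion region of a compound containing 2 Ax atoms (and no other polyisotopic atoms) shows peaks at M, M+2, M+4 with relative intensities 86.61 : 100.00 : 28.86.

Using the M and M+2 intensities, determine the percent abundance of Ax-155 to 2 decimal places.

36.60%

If p is the fraction of Ax that is Ax-153, then I(M+2)/I(M) = [C(2,1)·p^1·(1−p)] / p^2 = 2·(1−p)/p = 100.00/86.61 = 1.1546
(1−p)/p = 1.1546/2 = 0.5773  ⇒  p = 1/(1 + 0.5773) = 0.6340
Ax-153: 63.40%, Ax-155: 36.60%.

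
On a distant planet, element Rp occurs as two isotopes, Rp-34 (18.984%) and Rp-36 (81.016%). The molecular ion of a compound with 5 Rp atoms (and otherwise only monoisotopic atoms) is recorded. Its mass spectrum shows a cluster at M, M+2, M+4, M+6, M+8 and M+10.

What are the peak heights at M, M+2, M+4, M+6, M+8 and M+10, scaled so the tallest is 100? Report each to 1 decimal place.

0.1 : 1.3 : 11.0 : 46.9 : 100.0 : 85.4

Expanding (0.18984 + 0.81016)^5:
P(M) = 0.18984^5 = 0.000247
P(M+2) = 5 × 0.18984^4 × 0.81016^1 = 0.005261
P(M+4) = 10 × 0.18984^3 × 0.81016^2 = 0.044906
P(M+6) = 10 × 0.18984^2 × 0.81016^3 = 0.191641
P(M+8) = 5 × 0.18984^1 × 0.81016^4 = 0.408922
P(M+10) = 0.81016^5 = 0.349023
The M+8 peak is largest (0.408922); scaling to 100 gives 0.1 : 1.3 : 11.0 : 46.9 : 100.0 : 85.4.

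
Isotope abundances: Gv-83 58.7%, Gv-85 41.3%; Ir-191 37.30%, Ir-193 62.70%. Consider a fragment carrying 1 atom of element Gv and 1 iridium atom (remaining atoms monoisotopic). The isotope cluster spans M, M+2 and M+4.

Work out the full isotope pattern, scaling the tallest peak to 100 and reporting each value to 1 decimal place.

41.9 : 100.0 : 49.6

Element Gv pattern (n=1): 0.5870 : 0.4130
Iridium pattern (n=1): 0.3730 : 0.6270
Convolve the two distributions (both contribute in 2-u steps):
  M: 0.5870×0.3730 = 0.218951
  M+2: 0.5870×0.6270 + 0.4130×0.3730 = 0.522098
  M+4: 0.4130×0.6270 = 0.258951
Scale to base peak (0.522098) = 100: 41.9 : 100.0 : 49.6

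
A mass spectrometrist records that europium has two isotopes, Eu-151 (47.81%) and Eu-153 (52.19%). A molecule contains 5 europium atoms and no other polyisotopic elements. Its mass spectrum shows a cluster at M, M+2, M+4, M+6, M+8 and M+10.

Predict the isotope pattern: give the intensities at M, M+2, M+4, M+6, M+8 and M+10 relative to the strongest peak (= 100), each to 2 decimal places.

7.69 : 41.96 : 91.61 : 100.00 : 54.58 : 11.92

The 5 Eu atoms are independent, so intensities follow the terms of (0.4781 + 0.5219)^5.
P(M) = 0.4781^5 = 0.024980
P(M+2) = 5 × 0.4781^4 × 0.5219^1 = 0.136343
P(M+4) = 10 × 0.4781^3 × 0.5219^2 = 0.297667
P(M+6) = 10 × 0.4781^2 × 0.5219^3 = 0.324937
P(M+8) = 5 × 0.4781^1 × 0.5219^4 = 0.177353
P(M+10) = 0.5219^5 = 0.038720
The M+6 peak is largest (0.324937); scaling to 100 gives 7.69 : 41.96 : 91.61 : 100.00 : 54.58 : 11.92.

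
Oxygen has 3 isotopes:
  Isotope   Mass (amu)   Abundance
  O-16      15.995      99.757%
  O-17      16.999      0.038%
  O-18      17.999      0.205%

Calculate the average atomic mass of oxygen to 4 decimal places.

15.9995 amu

Average mass = Σ (abundance × isotope mass) = 0.99757 × 15.995 + 0.00038 × 16.999 + 0.00205 × 17.999
= 15.95613 + 0.00646 + 0.03690 = 15.99949 amu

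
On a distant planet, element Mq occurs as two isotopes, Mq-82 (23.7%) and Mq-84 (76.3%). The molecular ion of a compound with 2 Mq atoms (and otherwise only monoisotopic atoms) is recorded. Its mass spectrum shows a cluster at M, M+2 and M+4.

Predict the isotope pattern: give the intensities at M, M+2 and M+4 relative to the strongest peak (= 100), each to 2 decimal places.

9.65 : 62.12 : 100.00

Each Mq atom is independently Mq-82 (p = 0.237) or Mq-84 (q = 0.763); the cluster is the binomial expansion (p + q)^2.
P(M) = 0.237^2 = 0.056169
P(M+2) = 2 × 0.237^1 × 0.763^1 = 0.361662
P(M+4) = 0.763^2 = 0.582169
The M+4 peak is largest (0.582169); scaling to 100 gives 9.65 : 62.12 : 100.00.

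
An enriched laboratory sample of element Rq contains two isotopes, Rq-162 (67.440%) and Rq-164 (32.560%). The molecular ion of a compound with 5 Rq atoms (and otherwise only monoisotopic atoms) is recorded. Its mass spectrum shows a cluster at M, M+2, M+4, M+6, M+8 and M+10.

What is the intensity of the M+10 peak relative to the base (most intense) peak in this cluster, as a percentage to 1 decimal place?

1.1%

Term probabilities: M 0.1395, M+2 0.3368, M+4 0.3252, M+6 0.1570, M+8 0.0379, M+10 0.0037. Base peak = M+2.
P(M+2) = C(5,1) × 0.67440^4 × 0.32560^1 = 5 × 0.20685701 × 0.3256 = 0.336763 (base)
P(M+10) = C(5,5) × 0.67440^0 × 0.32560^5 = 1 × 1.0000 × 0.0036595 = 0.003660
Relative intensity = 0.003660 / 0.336763 × 100 = 1.1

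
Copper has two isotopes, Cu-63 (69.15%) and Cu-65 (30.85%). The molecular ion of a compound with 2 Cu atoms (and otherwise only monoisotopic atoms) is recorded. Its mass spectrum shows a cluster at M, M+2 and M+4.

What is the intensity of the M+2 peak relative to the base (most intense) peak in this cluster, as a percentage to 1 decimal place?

Term probabilities: M 0.4782, M+2 0.4267, M+4 0.0952. Base peak = M.
P(M) = C(2,0) × 0.6915^2 × 0.3085^0 = 1 × 0.47817225 × 1.0000 = 0.478172 (base)
P(M+2) = C(2,1) × 0.6915^1 × 0.3085^1 = 2 × 0.6915 × 0.3085 = 0.426656
Relative intensity = 0.426656 / 0.478172 × 100 = 89.2

89.2%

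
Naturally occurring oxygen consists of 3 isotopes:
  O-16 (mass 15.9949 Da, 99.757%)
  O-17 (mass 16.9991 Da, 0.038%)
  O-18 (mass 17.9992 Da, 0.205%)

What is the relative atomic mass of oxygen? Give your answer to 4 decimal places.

Ar = Σ fᵢ·mᵢ = 0.99757 × 15.9949 + 0.00038 × 16.9991 + 0.00205 × 17.9992
= 15.95603 + 0.00646 + 0.03690 = 15.99939 Da

15.9994 Da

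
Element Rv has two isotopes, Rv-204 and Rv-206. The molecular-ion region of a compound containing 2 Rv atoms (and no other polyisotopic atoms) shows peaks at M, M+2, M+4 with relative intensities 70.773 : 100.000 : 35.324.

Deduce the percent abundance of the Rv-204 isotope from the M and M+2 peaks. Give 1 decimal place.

If p is the fraction of Rv that is Rv-204, then I(M+2)/I(M) = [C(2,1)·p^1·(1−p)] / p^2 = 2·(1−p)/p = 100.000/70.773 = 1.4130
(1−p)/p = 1.4130/2 = 0.7065  ⇒  p = 1/(1 + 0.7065) = 0.5860
Rv-204: 58.6%, Rv-206: 41.4%.

58.6%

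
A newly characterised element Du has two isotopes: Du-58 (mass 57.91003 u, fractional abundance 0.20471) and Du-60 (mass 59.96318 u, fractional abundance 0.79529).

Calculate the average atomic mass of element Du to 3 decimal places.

59.543 u

Ar = Σ fᵢ·mᵢ = 0.20471 × 57.91003 + 0.79529 × 59.96318
= 11.854762 + 47.688117 = 59.542879 u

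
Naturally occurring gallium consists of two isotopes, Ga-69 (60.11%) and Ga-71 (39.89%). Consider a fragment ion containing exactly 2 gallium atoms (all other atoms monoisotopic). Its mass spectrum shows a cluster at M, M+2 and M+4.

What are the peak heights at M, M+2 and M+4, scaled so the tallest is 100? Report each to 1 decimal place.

The 2 Ga atoms are independent, so intensities follow the terms of (0.6011 + 0.3989)^2.
P(M) = 0.6011^2 = 0.361321
P(M+2) = 2 × 0.6011^1 × 0.3989^1 = 0.479558
P(M+4) = 0.3989^2 = 0.159121
The M+2 peak is largest (0.479558); scaling to 100 gives 75.3 : 100.0 : 33.2.

75.3 : 100.0 : 33.2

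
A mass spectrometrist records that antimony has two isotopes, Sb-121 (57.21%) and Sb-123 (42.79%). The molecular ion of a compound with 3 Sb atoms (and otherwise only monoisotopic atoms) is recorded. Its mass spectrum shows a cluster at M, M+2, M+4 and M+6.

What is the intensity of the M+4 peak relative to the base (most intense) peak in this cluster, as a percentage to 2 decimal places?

Term probabilities: M 0.1872, M+2 0.4202, M+4 0.3143, M+6 0.0783. Base peak = M+2.
P(M+2) = C(3,1) × 0.5721^2 × 0.4279^1 = 3 × 0.32729841 × 0.4279 = 0.420153 (base)
P(M+4) = C(3,2) × 0.5721^1 × 0.4279^2 = 3 × 0.5721 × 0.18309841 = 0.314252
Relative intensity = 0.314252 / 0.420153 × 100 = 74.79

74.79%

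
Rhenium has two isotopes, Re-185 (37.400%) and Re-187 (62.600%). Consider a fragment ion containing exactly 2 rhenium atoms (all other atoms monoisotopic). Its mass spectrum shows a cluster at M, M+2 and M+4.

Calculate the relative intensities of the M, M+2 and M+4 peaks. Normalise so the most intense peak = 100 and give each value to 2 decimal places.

Each Re atom is independently Re-185 (p = 0.37400) or Re-187 (q = 0.62600); the cluster is the binomial expansion (p + q)^2.
P(M) = 0.37400^2 = 0.139876
P(M+2) = 2 × 0.37400^1 × 0.62600^1 = 0.468248
P(M+4) = 0.62600^2 = 0.391876
The M+2 peak is largest (0.468248); scaling to 100 gives 29.87 : 100.00 : 83.69.

29.87 : 100.00 : 83.69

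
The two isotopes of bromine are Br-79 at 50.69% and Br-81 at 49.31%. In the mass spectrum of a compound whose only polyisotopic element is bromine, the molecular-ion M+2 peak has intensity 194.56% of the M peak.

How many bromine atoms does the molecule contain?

2

With n Br atoms, P(M+2)/P(M) = C(n,1)·p^(n−1)q / p^n = n·q/p = n · 0.4931/0.5069.
n = 1.9456 × 0.5069/0.4931 = 2.00 ≈ 2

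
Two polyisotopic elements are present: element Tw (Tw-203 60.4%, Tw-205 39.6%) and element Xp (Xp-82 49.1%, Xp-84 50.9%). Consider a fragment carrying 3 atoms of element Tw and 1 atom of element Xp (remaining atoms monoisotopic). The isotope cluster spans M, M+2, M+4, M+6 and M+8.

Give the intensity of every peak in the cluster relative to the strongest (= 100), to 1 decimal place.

Element Tw pattern (n=3): 0.22034886 : 0.43340141 : 0.28415059 : 0.06209914
Element Xp pattern (n=1): 0.4910 : 0.5090
Convolve the two distributions (both contribute in 2-u steps):
  M: 0.22034886×0.4910 = 0.108191
  M+2: 0.22034886×0.5090 + 0.43340141×0.4910 = 0.324958
  M+4: 0.43340141×0.5090 + 0.28415059×0.4910 = 0.360119
  M+6: 0.28415059×0.5090 + 0.06209914×0.4910 = 0.175123
  M+8: 0.06209914×0.5090 = 0.031608
Scale to base peak (0.360119) = 100: 30.0 : 90.2 : 100.0 : 48.6 : 8.8

30.0 : 90.2 : 100.0 : 48.6 : 8.8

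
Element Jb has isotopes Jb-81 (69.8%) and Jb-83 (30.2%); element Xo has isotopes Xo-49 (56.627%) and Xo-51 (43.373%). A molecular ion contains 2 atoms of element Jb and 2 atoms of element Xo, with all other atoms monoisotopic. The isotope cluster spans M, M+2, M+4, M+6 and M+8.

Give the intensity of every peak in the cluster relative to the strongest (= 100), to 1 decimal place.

41.7 : 100.0 : 87.6 : 33.1 : 4.6

Element Jb pattern (n=2): 0.487204 : 0.421592 : 0.091204
Element Xo pattern (n=2): 0.32066171 : 0.49121657 : 0.18812171
Convolve the two distributions (both contribute in 2-u steps):
  M: 0.487204×0.32066171 = 0.156228
  M+2: 0.487204×0.49121657 + 0.421592×0.32066171 = 0.374511
  M+4: 0.487204×0.18812171 + 0.421592×0.49121657 + 0.091204×0.32066171 = 0.327992
  M+6: 0.421592×0.18812171 + 0.091204×0.49121657 = 0.124112
  M+8: 0.091204×0.18812171 = 0.017157
Scale to base peak (0.374511) = 100: 41.7 : 100.0 : 87.6 : 33.1 : 4.6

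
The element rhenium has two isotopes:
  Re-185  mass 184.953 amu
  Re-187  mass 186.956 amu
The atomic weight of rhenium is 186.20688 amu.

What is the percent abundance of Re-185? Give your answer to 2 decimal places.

37.40%

With x = fraction of Re-185 (so Re-187 is 1 − x):
184.953·x + 186.956·(1 − x) = 186.20688
(184.953 − 186.956)·x = 186.20688 − 186.956
x = -0.74912 / -2.003 = 0.37400 → 37.40% Re-185, 62.60% Re-187.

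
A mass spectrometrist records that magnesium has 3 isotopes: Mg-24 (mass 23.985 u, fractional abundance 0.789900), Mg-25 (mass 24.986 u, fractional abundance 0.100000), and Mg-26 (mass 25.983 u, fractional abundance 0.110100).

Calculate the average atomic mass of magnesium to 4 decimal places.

24.3051 u

The abundance-weighted mean is 0.789900 × 23.985 + 0.100000 × 24.986 + 0.110100 × 25.983
= 18.94575 + 2.49860 + 2.86073 = 24.30508 u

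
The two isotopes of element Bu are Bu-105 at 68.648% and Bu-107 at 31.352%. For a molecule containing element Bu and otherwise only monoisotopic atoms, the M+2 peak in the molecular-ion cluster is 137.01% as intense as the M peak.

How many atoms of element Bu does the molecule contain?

3

With n Bu atoms, P(M+2)/P(M) = C(n,1)·p^(n−1)q / p^n = n·q/p = n · 0.31352/0.68648.
n = 1.3701 × 0.68648/0.31352 = 3.00 ≈ 3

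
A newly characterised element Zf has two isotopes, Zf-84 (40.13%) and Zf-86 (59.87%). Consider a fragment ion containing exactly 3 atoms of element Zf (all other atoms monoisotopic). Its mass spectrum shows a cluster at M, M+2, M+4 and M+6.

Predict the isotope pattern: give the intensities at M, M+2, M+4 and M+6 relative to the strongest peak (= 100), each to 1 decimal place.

15.0 : 67.0 : 100.0 : 49.7

The 3 Zf atoms are independent, so intensities follow the terms of (0.4013 + 0.5987)^3.
P(M) = 0.4013^3 = 0.064626
P(M+2) = 3 × 0.4013^2 × 0.5987^1 = 0.289247
P(M+4) = 3 × 0.4013^1 × 0.5987^2 = 0.431528
P(M+6) = 0.5987^3 = 0.214599
The M+4 peak is largest (0.431528); scaling to 100 gives 15.0 : 67.0 : 100.0 : 49.7.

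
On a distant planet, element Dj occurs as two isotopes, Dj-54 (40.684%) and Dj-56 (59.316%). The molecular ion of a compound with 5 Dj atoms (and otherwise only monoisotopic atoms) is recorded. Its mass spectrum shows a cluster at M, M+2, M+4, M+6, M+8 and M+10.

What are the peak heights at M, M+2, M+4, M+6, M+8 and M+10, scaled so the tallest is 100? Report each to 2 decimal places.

The 5 Dj atoms are independent, so intensities follow the terms of (0.40684 + 0.59316)^5.
P(M) = 0.40684^5 = 0.011146
P(M+2) = 5 × 0.40684^4 × 0.59316^1 = 0.081252
P(M+4) = 10 × 0.40684^3 × 0.59316^2 = 0.236927
P(M+6) = 10 × 0.40684^2 × 0.59316^3 = 0.345432
P(M+8) = 5 × 0.40684^1 × 0.59316^4 = 0.251815
P(M+10) = 0.59316^5 = 0.073428
The M+6 peak is largest (0.345432); scaling to 100 gives 3.23 : 23.52 : 68.59 : 100.00 : 72.90 : 21.26.

3.23 : 23.52 : 68.59 : 100.00 : 72.90 : 21.26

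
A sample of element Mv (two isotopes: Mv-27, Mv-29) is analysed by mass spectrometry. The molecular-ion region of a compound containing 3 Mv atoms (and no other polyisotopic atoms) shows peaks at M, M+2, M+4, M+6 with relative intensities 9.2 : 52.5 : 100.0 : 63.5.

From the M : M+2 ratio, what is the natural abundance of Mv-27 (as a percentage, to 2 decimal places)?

34.46%

If p is the fraction of Mv that is Mv-27, then I(M+2)/I(M) = [C(3,1)·p^2·(1−p)] / p^3 = 3·(1−p)/p = 52.5/9.2 = 5.7065
(1−p)/p = 5.7065/3 = 1.9022  ⇒  p = 1/(1 + 1.9022) = 0.3446
Mv-27: 34.46%, Mv-29: 65.54%.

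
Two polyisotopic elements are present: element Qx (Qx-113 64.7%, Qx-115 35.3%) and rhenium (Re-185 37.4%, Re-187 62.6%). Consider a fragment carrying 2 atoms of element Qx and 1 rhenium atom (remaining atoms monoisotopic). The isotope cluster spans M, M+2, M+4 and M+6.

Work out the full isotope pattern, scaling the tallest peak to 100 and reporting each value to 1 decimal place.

36.2 : 100.0 : 76.8 : 18.0

Element Qx pattern (n=2): 0.418609 : 0.456782 : 0.124609
Rhenium pattern (n=1): 0.3740 : 0.6260
Convolve the two distributions (both contribute in 2-u steps):
  M: 0.418609×0.3740 = 0.156560
  M+2: 0.418609×0.6260 + 0.456782×0.3740 = 0.432886
  M+4: 0.456782×0.6260 + 0.124609×0.3740 = 0.332549
  M+6: 0.124609×0.6260 = 0.078005
Scale to base peak (0.432886) = 100: 36.2 : 100.0 : 76.8 : 18.0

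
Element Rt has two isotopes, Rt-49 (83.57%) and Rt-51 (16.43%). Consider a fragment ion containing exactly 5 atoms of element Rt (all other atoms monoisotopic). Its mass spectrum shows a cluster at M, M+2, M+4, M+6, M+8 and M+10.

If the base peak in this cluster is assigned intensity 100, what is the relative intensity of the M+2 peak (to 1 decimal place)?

(0.8357 + 0.1643)^5 gives M 0.4076, M+2 0.4007, M+4 0.1576, M+6 0.0310, M+8 0.0030, M+10 0.0001; the largest is M.
P(M) = C(5,0) × 0.8357^5 × 0.1643^0 = 1 × 0.40761674 × 1.0000 = 0.407617 (base)
P(M+2) = C(5,1) × 0.8357^4 × 0.1643^1 = 5 × 0.48775486 × 0.1643 = 0.400691
Relative intensity = 0.400691 / 0.407617 × 100 = 98.3

98.3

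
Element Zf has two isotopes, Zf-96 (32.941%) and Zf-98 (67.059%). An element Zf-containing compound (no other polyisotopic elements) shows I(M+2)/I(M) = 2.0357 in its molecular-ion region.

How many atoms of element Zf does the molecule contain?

1

For n independent Zf atoms, I(M+2)/I(M) = n · (abundance Zf-98) / (abundance Zf-96) = n · 0.67059/0.32941.
n = 2.0357 × 0.32941/0.67059 = 1.00 ≈ 1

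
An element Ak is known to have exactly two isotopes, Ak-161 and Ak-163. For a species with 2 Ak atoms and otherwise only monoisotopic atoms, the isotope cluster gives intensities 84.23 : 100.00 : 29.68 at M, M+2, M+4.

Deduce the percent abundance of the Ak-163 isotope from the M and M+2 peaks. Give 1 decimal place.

Let p = fractional abundance of Ak-161. I(M+2)/I(M) = [C(2,1)·p^1·(1−p)] / p^2 = 2·(1−p)/p = 100.00/84.23 = 1.1872
(1−p)/p = 1.1872/2 = 0.5936  ⇒  p = 1/(1 + 0.5936) = 0.6275
Ak-161: 62.8%, Ak-163: 37.2%.

37.2%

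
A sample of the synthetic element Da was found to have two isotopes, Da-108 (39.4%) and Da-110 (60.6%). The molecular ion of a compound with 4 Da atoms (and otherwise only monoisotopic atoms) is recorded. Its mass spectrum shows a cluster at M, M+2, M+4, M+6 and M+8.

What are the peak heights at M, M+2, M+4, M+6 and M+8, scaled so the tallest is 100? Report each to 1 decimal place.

6.9 : 42.3 : 97.5 : 100.0 : 38.5

The 4 Da atoms are independent, so intensities follow the terms of (0.394 + 0.606)^4.
P(M) = 0.394^4 = 0.024098
P(M+2) = 4 × 0.394^3 × 0.606^1 = 0.148259
P(M+4) = 6 × 0.394^2 × 0.606^2 = 0.342049
P(M+6) = 4 × 0.394^1 × 0.606^3 = 0.350731
P(M+8) = 0.606^4 = 0.134862
The M+6 peak is largest (0.350731); scaling to 100 gives 6.9 : 42.3 : 97.5 : 100.0 : 38.5.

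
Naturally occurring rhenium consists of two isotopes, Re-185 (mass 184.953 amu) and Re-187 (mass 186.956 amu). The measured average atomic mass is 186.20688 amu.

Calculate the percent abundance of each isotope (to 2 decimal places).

Let x be the fractional abundance of Re-185; then Re-187 has abundance 1 − x.
184.953·x + 186.956·(1 − x) = 186.20688
(184.953 − 186.956)·x = 186.20688 − 186.956
x = -0.74912 / -2.003 = 0.37400 → 37.40% Re-185, 62.60% Re-187.

Re-185: 37.40%, Re-187: 62.60%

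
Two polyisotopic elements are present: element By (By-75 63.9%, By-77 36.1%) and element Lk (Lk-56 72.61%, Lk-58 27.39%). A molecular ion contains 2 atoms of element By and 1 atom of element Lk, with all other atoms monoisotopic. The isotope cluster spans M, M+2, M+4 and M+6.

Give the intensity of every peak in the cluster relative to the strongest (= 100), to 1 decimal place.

Element By pattern (n=2): 0.408321 : 0.461358 : 0.130321
Element Lk pattern (n=1): 0.7261 : 0.2739
Convolve the two distributions (both contribute in 2-u steps):
  M: 0.408321×0.7261 = 0.296482
  M+2: 0.408321×0.2739 + 0.461358×0.7261 = 0.446831
  M+4: 0.461358×0.2739 + 0.130321×0.7261 = 0.220992
  M+6: 0.130321×0.2739 = 0.035695
Scale to base peak (0.446831) = 100: 66.4 : 100.0 : 49.5 : 8.0

66.4 : 100.0 : 49.5 : 8.0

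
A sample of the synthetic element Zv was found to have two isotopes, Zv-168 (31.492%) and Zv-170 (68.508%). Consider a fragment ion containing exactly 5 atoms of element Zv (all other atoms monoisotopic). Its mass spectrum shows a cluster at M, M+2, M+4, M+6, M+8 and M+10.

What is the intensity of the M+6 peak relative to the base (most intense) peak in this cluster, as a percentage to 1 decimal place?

Binomial terms of (0.31492 + 0.68508)^5: M 0.0031, M+2 0.0337, M+4 0.1466, M+6 0.3189, M+8 0.3468, M+10 0.1509 → M+8 is the base peak.
P(M+8) = C(5,4) × 0.31492^1 × 0.68508^4 = 5 × 0.31492 × 0.22027497 = 0.346845 (base)
P(M+6) = C(5,3) × 0.31492^2 × 0.68508^3 = 10 × 0.09917461 × 0.32153175 = 0.318878
Relative intensity = 0.318878 / 0.346845 × 100 = 91.9

91.9%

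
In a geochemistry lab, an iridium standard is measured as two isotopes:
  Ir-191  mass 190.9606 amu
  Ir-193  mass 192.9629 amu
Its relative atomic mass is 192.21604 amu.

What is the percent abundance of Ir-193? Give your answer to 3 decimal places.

Let x be the fractional abundance of Ir-191; then Ir-193 has abundance 1 − x.
190.9606·x + 192.9629·(1 − x) = 192.21604
(190.9606 − 192.9629)·x = 192.21604 − 192.9629
x = -0.74686 / -2.0023 = 0.37300 → 37.300% Ir-191, 62.700% Ir-193.

62.700%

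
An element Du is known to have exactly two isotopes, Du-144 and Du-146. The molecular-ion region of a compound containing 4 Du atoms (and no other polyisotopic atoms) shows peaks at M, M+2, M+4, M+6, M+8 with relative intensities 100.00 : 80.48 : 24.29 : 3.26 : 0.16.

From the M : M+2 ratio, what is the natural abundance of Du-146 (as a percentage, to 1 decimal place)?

16.7%

Let p = fractional abundance of Du-144. I(M+2)/I(M) = [C(4,1)·p^3·(1−p)] / p^4 = 4·(1−p)/p = 80.48/100.00 = 0.8048
(1−p)/p = 0.8048/4 = 0.2012  ⇒  p = 1/(1 + 0.2012) = 0.8325
Du-144: 83.3%, Du-146: 16.7%.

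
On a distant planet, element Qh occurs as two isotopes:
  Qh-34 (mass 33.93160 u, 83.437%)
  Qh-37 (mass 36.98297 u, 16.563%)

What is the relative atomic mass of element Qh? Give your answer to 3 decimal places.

Weight each isotope mass by its fractional abundance: 0.83437 × 33.93160 + 0.16563 × 36.98297
= 28.311509 + 6.125489 = 34.436998 u

34.437 u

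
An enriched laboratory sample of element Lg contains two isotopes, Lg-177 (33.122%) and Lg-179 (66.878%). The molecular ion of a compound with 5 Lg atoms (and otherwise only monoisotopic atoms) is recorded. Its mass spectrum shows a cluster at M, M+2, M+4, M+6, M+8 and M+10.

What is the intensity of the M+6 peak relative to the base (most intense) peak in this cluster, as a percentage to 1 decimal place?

(0.33122 + 0.66878)^5 gives M 0.0040, M+2 0.0402, M+4 0.1625, M+6 0.3282, M+8 0.3313, M+10 0.1338; the largest is M+8.
P(M+8) = C(5,4) × 0.33122^1 × 0.66878^4 = 5 × 0.33122 × 0.20004749 = 0.331299 (base)
P(M+6) = C(5,3) × 0.33122^2 × 0.66878^3 = 10 × 0.10970669 × 0.29912302 = 0.328158
Relative intensity = 0.328158 / 0.331299 × 100 = 99.1

99.1%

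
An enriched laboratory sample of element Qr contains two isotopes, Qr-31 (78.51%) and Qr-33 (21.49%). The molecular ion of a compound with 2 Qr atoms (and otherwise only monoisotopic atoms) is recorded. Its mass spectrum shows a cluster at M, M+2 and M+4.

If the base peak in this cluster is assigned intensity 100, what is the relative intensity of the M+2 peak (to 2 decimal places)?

Term probabilities: M 0.6164, M+2 0.3374, M+4 0.0462. Base peak = M.
P(M) = C(2,0) × 0.7851^2 × 0.2149^0 = 1 × 0.61638201 × 1.0000 = 0.616382 (base)
P(M+2) = C(2,1) × 0.7851^1 × 0.2149^1 = 2 × 0.7851 × 0.2149 = 0.337436
Relative intensity = 0.337436 / 0.616382 × 100 = 54.74

54.74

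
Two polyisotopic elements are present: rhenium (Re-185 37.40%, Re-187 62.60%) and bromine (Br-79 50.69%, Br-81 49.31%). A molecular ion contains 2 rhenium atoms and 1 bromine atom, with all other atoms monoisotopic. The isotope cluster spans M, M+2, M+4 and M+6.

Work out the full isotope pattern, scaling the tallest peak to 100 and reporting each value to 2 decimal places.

16.51 : 71.32 : 100.00 : 44.99

Rhenium pattern (n=2): 0.139876 : 0.468248 : 0.391876
Bromine pattern (n=1): 0.5069 : 0.4931
Convolve the two distributions (both contribute in 2-u steps):
  M: 0.139876×0.5069 = 0.070903
  M+2: 0.139876×0.4931 + 0.468248×0.5069 = 0.306328
  M+4: 0.468248×0.4931 + 0.391876×0.5069 = 0.429535
  M+6: 0.391876×0.4931 = 0.193234
Scale to base peak (0.429535) = 100: 16.51 : 71.32 : 100.00 : 44.99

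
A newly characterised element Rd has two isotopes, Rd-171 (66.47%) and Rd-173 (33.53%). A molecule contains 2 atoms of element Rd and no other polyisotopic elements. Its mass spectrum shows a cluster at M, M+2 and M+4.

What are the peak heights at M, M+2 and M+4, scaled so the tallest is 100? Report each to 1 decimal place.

Each Rd atom is independently Rd-171 (p = 0.6647) or Rd-173 (q = 0.3353); the cluster is the binomial expansion (p + q)^2.
P(M) = 0.6647^2 = 0.441826
P(M+2) = 2 × 0.6647^1 × 0.3353^1 = 0.445748
P(M+4) = 0.3353^2 = 0.112426
The M+2 peak is largest (0.445748); scaling to 100 gives 99.1 : 100.0 : 25.2.

99.1 : 100.0 : 25.2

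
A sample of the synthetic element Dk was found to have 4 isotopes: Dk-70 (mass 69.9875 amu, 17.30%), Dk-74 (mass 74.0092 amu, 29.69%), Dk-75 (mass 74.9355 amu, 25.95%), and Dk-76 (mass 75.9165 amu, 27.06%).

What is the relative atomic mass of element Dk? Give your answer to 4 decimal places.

The abundance-weighted mean is 0.1730 × 69.9875 + 0.2969 × 74.0092 + 0.2595 × 74.9355 + 0.2706 × 75.9165
= 12.10784 + 21.97333 + 19.44576 + 20.54300 = 74.06993 amu

74.0699 amu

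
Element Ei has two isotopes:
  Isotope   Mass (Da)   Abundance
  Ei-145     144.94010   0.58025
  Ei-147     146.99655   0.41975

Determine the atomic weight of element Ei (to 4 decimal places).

145.8033 Da

The abundance-weighted mean is 0.58025 × 144.94010 + 0.41975 × 146.99655
= 84.101493 + 61.701802 = 145.803295 Da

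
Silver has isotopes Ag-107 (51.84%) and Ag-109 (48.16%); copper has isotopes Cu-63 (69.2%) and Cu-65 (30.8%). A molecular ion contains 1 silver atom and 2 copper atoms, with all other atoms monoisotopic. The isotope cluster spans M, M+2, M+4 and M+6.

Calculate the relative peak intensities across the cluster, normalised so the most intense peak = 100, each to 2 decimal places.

54.97 : 100.00 : 56.35 : 10.12

Silver pattern (n=1): 0.5184 : 0.4816
Copper pattern (n=2): 0.478864 : 0.426272 : 0.094864
Convolve the two distributions (both contribute in 2-u steps):
  M: 0.5184×0.478864 = 0.248243
  M+2: 0.5184×0.426272 + 0.4816×0.478864 = 0.451600
  M+4: 0.5184×0.094864 + 0.4816×0.426272 = 0.254470
  M+6: 0.4816×0.094864 = 0.045687
Scale to base peak (0.451600) = 100: 54.97 : 100.00 : 56.35 : 10.12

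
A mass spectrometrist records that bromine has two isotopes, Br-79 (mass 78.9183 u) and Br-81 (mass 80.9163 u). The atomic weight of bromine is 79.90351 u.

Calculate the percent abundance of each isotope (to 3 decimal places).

Br-79: 50.690%, Br-81: 49.310%

Writing the weighted mean with unknown fraction x of Br-79:
78.9183·x + 80.9163·(1 − x) = 79.90351
(78.9183 − 80.9163)·x = 79.90351 − 80.9163
x = -1.01279 / -1.9980 = 0.50690 → 50.690% Br-79, 49.310% Br-81.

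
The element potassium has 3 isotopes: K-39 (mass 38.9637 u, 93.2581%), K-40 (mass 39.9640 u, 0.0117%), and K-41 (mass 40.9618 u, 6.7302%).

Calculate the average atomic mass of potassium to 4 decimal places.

Weight each isotope mass by its fractional abundance: 0.932581 × 38.9637 + 0.000117 × 39.9640 + 0.067302 × 40.9618
= 36.33681 + 0.00468 + 2.75681 = 39.09830 u

39.0983 u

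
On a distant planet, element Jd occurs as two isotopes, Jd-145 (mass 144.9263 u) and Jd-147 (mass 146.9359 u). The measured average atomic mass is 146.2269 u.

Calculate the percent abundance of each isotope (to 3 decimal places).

With x = fraction of Jd-145 (so Jd-147 is 1 − x):
144.9263·x + 146.9359·(1 − x) = 146.2269
(144.9263 − 146.9359)·x = 146.2269 − 146.9359
x = -0.7090 / -2.0096 = 0.35281 → 35.281% Jd-145, 64.719% Jd-147.

Jd-145: 35.281%, Jd-147: 64.719%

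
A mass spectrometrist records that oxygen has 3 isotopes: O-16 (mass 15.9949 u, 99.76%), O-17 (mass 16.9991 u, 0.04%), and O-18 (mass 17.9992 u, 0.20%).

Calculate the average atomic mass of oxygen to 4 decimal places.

Average mass = Σ (abundance × isotope mass) = 0.9976 × 15.9949 + 0.0004 × 16.9991 + 0.0020 × 17.9992
= 15.95651 + 0.00680 + 0.03600 = 15.99931 u

15.9993 u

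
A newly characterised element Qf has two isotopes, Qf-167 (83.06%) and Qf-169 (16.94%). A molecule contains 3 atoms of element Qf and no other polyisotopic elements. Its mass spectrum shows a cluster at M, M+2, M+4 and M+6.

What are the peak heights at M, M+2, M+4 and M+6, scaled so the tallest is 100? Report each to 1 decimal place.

Expanding (0.8306 + 0.1694)^3:
P(M) = 0.8306^3 = 0.573028
P(M+2) = 3 × 0.8306^2 × 0.1694^1 = 0.350605
P(M+4) = 3 × 0.8306^1 × 0.1694^2 = 0.071506
P(M+6) = 0.1694^3 = 0.004861
The M peak is largest (0.573028); scaling to 100 gives 100.0 : 61.2 : 12.5 : 0.8.

100.0 : 61.2 : 12.5 : 0.8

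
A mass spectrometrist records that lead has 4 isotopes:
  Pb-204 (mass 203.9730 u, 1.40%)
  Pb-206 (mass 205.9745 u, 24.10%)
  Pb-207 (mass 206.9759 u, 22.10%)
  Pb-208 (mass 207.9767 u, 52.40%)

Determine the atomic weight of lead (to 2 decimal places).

Weight each isotope mass by its fractional abundance: 0.0140 × 203.9730 + 0.2410 × 205.9745 + 0.2210 × 206.9759 + 0.5240 × 207.9767
= 2.85562 + 49.63985 + 45.74167 + 108.97979 = 207.21693 u

207.22 u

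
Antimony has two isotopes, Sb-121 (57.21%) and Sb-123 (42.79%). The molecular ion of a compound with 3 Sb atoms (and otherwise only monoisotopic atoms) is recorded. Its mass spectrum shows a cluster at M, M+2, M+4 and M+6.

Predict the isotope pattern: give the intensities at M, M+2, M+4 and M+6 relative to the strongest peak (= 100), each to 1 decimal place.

44.6 : 100.0 : 74.8 : 18.6

Expanding (0.5721 + 0.4279)^3:
P(M) = 0.5721^3 = 0.187247
P(M+2) = 3 × 0.5721^2 × 0.4279^1 = 0.420153
P(M+4) = 3 × 0.5721^1 × 0.4279^2 = 0.314252
P(M+6) = 0.4279^3 = 0.078348
The M+2 peak is largest (0.420153); scaling to 100 gives 44.6 : 100.0 : 74.8 : 18.6.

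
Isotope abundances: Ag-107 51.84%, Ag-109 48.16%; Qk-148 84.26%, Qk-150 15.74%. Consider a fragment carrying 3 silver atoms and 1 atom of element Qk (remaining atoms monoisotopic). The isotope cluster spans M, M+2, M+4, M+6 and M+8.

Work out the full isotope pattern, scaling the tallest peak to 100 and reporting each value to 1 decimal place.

32.2 : 95.6 : 100.0 : 41.3 : 4.8

Silver pattern (n=3): 0.13931407 : 0.38827347 : 0.36071085 : 0.11170161
Element Qk pattern (n=1): 0.8426 : 0.1574
Convolve the two distributions (both contribute in 2-u steps):
  M: 0.13931407×0.8426 = 0.117386
  M+2: 0.13931407×0.1574 + 0.38827347×0.8426 = 0.349087
  M+4: 0.38827347×0.1574 + 0.36071085×0.8426 = 0.365049
  M+6: 0.36071085×0.1574 + 0.11170161×0.8426 = 0.150896
  M+8: 0.11170161×0.1574 = 0.017582
Scale to base peak (0.365049) = 100: 32.2 : 95.6 : 100.0 : 41.3 : 4.8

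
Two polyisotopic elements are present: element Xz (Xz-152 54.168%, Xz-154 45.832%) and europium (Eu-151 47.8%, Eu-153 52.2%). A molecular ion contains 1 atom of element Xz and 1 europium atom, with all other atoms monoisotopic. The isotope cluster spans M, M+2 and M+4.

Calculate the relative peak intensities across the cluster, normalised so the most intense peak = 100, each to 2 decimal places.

Element Xz pattern (n=1): 0.54168 : 0.45832
Europium pattern (n=1): 0.4780 : 0.5220
Convolve the two distributions (both contribute in 2-u steps):
  M: 0.54168×0.4780 = 0.258923
  M+2: 0.54168×0.5220 + 0.45832×0.4780 = 0.501834
  M+4: 0.45832×0.5220 = 0.239243
Scale to base peak (0.501834) = 100: 51.60 : 100.00 : 47.67

51.60 : 100.00 : 47.67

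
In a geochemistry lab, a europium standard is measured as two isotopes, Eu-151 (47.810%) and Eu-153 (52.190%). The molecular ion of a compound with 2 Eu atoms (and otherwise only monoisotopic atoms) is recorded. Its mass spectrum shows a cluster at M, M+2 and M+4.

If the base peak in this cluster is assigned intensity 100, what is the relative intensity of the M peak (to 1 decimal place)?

45.8

Binomial terms of (0.47810 + 0.52190)^2: M 0.2286, M+2 0.4990, M+4 0.2724 → M+2 is the base peak.
P(M+2) = C(2,1) × 0.47810^1 × 0.52190^1 = 2 × 0.4781 × 0.5219 = 0.499041 (base)
P(M) = C(2,0) × 0.47810^2 × 0.52190^0 = 1 × 0.22857961 × 1.0000 = 0.228580
Relative intensity = 0.228580 / 0.499041 × 100 = 45.8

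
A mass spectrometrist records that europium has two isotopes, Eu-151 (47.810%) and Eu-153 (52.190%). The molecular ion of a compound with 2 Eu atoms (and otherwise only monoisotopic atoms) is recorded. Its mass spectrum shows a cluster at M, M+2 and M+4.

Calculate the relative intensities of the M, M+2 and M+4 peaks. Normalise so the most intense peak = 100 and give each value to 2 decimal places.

The 2 Eu atoms are independent, so intensities follow the terms of (0.47810 + 0.52190)^2.
P(M) = 0.47810^2 = 0.228580
P(M+2) = 2 × 0.47810^1 × 0.52190^1 = 0.499041
P(M+4) = 0.52190^2 = 0.272380
The M+2 peak is largest (0.499041); scaling to 100 gives 45.80 : 100.00 : 54.58.

45.80 : 100.00 : 54.58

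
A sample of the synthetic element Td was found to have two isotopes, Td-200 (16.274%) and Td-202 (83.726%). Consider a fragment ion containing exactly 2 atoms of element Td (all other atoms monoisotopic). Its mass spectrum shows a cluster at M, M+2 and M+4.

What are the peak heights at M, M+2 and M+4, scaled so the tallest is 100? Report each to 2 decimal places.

3.78 : 38.87 : 100.00

Each Td atom is independently Td-200 (p = 0.16274) or Td-202 (q = 0.83726); the cluster is the binomial expansion (p + q)^2.
P(M) = 0.16274^2 = 0.026484
P(M+2) = 2 × 0.16274^1 × 0.83726^1 = 0.272511
P(M+4) = 0.83726^2 = 0.701004
The M+4 peak is largest (0.701004); scaling to 100 gives 3.78 : 38.87 : 100.00.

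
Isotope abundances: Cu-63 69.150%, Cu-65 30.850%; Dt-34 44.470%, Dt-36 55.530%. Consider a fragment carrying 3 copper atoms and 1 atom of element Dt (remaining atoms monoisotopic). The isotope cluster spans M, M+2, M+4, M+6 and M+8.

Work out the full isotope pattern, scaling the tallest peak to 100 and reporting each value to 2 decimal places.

38.65 : 100.00 : 87.68 : 32.25 : 4.29

Copper pattern (n=3): 0.33065611 : 0.44254842 : 0.19743483 : 0.02936064
Element Dt pattern (n=1): 0.4447 : 0.5553
Convolve the two distributions (both contribute in 2-u steps):
  M: 0.33065611×0.4447 = 0.147043
  M+2: 0.33065611×0.5553 + 0.44254842×0.4447 = 0.380415
  M+4: 0.44254842×0.5553 + 0.19743483×0.4447 = 0.333546
  M+6: 0.19743483×0.5553 + 0.02936064×0.4447 = 0.122692
  M+8: 0.02936064×0.5553 = 0.016304
Scale to base peak (0.380415) = 100: 38.65 : 100.00 : 87.68 : 32.25 : 4.29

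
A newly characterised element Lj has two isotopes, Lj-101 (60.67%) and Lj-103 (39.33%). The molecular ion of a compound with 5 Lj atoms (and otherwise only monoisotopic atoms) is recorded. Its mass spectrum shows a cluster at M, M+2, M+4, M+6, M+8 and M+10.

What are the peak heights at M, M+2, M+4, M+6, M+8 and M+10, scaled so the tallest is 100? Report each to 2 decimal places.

Each Lj atom is independently Lj-101 (p = 0.6067) or Lj-103 (q = 0.3933); the cluster is the binomial expansion (p + q)^5.
P(M) = 0.6067^5 = 0.082200
P(M+2) = 5 × 0.6067^4 × 0.3933^1 = 0.266434
P(M+4) = 10 × 0.6067^3 × 0.3933^2 = 0.345438
P(M+6) = 10 × 0.6067^2 × 0.3933^3 = 0.223934
P(M+8) = 5 × 0.6067^1 × 0.3933^4 = 0.072584
P(M+10) = 0.3933^5 = 0.009411
The M+4 peak is largest (0.345438); scaling to 100 gives 23.80 : 77.13 : 100.00 : 64.83 : 21.01 : 2.72.

23.80 : 77.13 : 100.00 : 64.83 : 21.01 : 2.72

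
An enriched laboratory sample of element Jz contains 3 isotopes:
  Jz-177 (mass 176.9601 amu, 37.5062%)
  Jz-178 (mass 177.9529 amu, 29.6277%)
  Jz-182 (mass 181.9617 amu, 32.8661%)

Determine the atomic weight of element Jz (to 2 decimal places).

Average mass = Σ (abundance × isotope mass) = 0.375062 × 176.9601 + 0.296277 × 177.9529 + 0.328661 × 181.9617
= 66.37101 + 52.72335 + 59.80371 = 178.89807 amu

178.90 amu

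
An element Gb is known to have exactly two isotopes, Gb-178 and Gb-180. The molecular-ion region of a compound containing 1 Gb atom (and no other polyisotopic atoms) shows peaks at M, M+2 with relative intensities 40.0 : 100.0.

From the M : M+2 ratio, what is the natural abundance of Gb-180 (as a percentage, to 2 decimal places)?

71.43%

Write p for the Gb-178 fraction. I(M+2)/I(M) = [C(1,1)·p^0·(1−p)] / p^1 = 1·(1−p)/p = 100.0/40.0 = 2.5000
(1−p)/p = 2.5000/1 = 2.5000  ⇒  p = 1/(1 + 2.5000) = 0.2857
Gb-178: 28.57%, Gb-180: 71.43%.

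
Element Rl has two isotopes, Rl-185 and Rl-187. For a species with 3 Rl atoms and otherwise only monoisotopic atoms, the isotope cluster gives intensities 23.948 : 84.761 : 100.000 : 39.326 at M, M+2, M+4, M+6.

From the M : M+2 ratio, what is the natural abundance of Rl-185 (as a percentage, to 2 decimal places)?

Write p for the Rl-185 fraction. I(M+2)/I(M) = [C(3,1)·p^2·(1−p)] / p^3 = 3·(1−p)/p = 84.761/23.948 = 3.5394
(1−p)/p = 3.5394/3 = 1.1798  ⇒  p = 1/(1 + 1.1798) = 0.4588
Rl-185: 45.88%, Rl-187: 54.12%.

45.88%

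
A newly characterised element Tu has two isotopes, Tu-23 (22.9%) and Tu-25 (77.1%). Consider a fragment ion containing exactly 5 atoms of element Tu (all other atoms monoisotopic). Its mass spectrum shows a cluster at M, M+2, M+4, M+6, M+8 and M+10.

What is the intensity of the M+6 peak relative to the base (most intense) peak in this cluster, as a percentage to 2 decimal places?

Term probabilities: M 0.0006, M+2 0.0106, M+4 0.0714, M+6 0.2403, M+8 0.4046, M+10 0.2724. Base peak = M+8.
P(M+8) = C(5,4) × 0.229^1 × 0.771^4 = 5 × 0.2290 × 0.3533601 = 0.404597 (base)
P(M+6) = C(5,3) × 0.229^2 × 0.771^3 = 10 × 0.052441 × 0.45831401 = 0.240344
Relative intensity = 0.240344 / 0.404597 × 100 = 59.40

59.40%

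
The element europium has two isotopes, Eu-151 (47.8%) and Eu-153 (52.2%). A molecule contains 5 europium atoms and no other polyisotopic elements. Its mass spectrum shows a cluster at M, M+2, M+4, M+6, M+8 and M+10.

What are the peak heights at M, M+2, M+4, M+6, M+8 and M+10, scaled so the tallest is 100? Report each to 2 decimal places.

7.68 : 41.93 : 91.57 : 100.00 : 54.60 : 11.93

The 5 Eu atoms are independent, so intensities follow the terms of (0.478 + 0.522)^5.
P(M) = 0.478^5 = 0.024954
P(M+2) = 5 × 0.478^4 × 0.522^1 = 0.136255
P(M+4) = 10 × 0.478^3 × 0.522^2 = 0.297594
P(M+6) = 10 × 0.478^2 × 0.522^3 = 0.324988
P(M+8) = 5 × 0.478^1 × 0.522^4 = 0.177452
P(M+10) = 0.522^5 = 0.038757
The M+6 peak is largest (0.324988); scaling to 100 gives 7.68 : 41.93 : 91.57 : 100.00 : 54.60 : 11.93.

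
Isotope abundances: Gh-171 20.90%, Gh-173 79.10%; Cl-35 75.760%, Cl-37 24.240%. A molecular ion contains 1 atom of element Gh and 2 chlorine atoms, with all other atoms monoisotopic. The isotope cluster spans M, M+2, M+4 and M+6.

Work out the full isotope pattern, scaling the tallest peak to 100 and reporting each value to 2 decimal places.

22.60 : 100.00 : 57.05 : 8.76

Element Gh pattern (n=1): 0.2090 : 0.7910
Chlorine pattern (n=2): 0.57395776 : 0.36728448 : 0.05875776
Convolve the two distributions (both contribute in 2-u steps):
  M: 0.2090×0.57395776 = 0.119957
  M+2: 0.2090×0.36728448 + 0.7910×0.57395776 = 0.530763
  M+4: 0.2090×0.05875776 + 0.7910×0.36728448 = 0.302802
  M+6: 0.7910×0.05875776 = 0.046477
Scale to base peak (0.530763) = 100: 22.60 : 100.00 : 57.05 : 8.76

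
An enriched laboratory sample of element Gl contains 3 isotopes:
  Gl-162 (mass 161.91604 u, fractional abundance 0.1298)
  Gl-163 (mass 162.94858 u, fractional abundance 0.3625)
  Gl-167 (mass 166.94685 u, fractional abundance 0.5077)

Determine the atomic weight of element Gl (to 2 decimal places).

Average mass = Σ (abundance × isotope mass) = 0.1298 × 161.91604 + 0.3625 × 162.94858 + 0.5077 × 166.94685
= 21.016702 + 59.068860 + 84.758916 = 164.844478 u

164.84 u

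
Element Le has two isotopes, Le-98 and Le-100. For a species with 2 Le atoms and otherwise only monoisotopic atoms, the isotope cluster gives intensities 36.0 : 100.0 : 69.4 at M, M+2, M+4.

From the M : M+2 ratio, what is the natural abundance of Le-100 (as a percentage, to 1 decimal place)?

58.1%

Let p = fractional abundance of Le-98. I(M+2)/I(M) = [C(2,1)·p^1·(1−p)] / p^2 = 2·(1−p)/p = 100.0/36.0 = 2.7778
(1−p)/p = 2.7778/2 = 1.3889  ⇒  p = 1/(1 + 1.3889) = 0.4186
Le-98: 41.9%, Le-100: 58.1%.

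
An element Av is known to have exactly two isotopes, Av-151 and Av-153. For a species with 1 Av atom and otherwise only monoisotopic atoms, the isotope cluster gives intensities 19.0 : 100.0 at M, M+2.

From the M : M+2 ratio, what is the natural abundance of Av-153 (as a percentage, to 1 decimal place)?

Let p = fractional abundance of Av-151. I(M+2)/I(M) = [C(1,1)·p^0·(1−p)] / p^1 = 1·(1−p)/p = 100.0/19.0 = 5.2632
(1−p)/p = 5.2632/1 = 5.2632  ⇒  p = 1/(1 + 5.2632) = 0.1597
Av-151: 16.0%, Av-153: 84.0%.

84.0%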